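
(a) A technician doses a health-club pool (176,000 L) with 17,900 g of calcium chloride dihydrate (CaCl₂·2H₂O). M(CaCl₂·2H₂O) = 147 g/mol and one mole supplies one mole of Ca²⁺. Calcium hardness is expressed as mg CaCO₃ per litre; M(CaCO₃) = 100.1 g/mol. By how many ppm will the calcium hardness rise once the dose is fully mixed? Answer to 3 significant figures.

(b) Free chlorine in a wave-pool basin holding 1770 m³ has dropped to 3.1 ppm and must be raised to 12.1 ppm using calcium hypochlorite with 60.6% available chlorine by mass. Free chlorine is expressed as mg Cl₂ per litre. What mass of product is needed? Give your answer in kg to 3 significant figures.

(a) 69.3 ppm; (b) 26.3 kg

(a) Moles of Ca²⁺: 17,900 g ÷ 147 g/mol = 121.8 mol.
(a) As CaCO₃: 121.8 mol × 100.1 g/mol = 12,190 g.
(a) Rise: 12,190 g / 176,000 L × 1000 = 69.26 mg/L.

(b) Volume: 1770 m³ = 1,770,000 L.
(b) Chlorine deficit: 12.1 − 3.1 = 9 ppm = 9 mg/L as Cl₂.
(b) Cl₂ equivalent needed: 9 mg/L × 1,770,000 L = 15,930,000 mg = 15,930 g.
(b) Product at 60.6% available chlorine: 15,930 / 0.606 = 26,290 g.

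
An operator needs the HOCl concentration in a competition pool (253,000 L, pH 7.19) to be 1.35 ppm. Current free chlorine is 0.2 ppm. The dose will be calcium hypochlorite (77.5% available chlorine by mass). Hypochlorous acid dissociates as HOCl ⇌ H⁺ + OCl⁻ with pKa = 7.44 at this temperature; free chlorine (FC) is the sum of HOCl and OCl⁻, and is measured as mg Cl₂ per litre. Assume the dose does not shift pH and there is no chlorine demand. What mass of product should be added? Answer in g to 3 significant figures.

623 g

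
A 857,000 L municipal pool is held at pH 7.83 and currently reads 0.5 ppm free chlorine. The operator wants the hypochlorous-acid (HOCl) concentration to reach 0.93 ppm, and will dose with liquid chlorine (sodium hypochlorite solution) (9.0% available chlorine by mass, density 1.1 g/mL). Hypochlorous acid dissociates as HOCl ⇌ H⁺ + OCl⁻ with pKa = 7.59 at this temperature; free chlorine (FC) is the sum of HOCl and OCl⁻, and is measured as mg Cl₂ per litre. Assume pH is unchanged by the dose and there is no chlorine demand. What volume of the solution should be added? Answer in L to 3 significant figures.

[OCl⁻]/[HOCl] = 10^(pH − pKa) = 10^(7.83 − 7.59) = 1.738; fraction as HOCl = 1/(1 + 1.738) = 0.3653.
Free chlorine required for 0.93 ppm HOCl: 0.93 / 0.3653 = 2.546 ppm.
FC to add: 2.546 − 0.5 = 2.046 mg/L as Cl₂.
Cl₂ equivalent: 2.046 mg/L × 857,000 L = 1754 g.
Product at 9.0% available Cl: 1754 / 0.09 = 19,480 g.
Volume: 19,480 g ÷ 1.1 g/mL = 17,710 mL.

17.7 L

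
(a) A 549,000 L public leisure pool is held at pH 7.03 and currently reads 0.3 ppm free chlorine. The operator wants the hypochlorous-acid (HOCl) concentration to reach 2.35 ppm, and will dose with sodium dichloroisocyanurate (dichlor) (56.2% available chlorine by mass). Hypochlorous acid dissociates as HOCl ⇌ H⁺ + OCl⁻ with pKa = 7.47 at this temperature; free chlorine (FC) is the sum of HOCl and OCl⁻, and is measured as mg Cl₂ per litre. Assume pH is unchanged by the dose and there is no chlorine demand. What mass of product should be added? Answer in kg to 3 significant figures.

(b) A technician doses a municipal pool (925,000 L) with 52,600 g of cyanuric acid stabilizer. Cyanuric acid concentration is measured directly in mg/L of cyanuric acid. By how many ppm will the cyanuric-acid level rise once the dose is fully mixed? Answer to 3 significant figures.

(a) 2.84 kg; (b) 56.9 ppm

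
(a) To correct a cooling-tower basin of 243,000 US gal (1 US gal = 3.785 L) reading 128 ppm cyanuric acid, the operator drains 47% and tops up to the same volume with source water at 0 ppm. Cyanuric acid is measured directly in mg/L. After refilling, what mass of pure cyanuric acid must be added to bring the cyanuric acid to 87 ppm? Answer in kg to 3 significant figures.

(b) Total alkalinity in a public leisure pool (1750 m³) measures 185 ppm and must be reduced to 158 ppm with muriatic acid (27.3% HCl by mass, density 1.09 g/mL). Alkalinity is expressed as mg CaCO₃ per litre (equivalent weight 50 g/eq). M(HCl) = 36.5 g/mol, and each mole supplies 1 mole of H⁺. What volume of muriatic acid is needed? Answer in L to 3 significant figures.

(a) Volume: 243,000 US gal × 3.785 L/gal = 919,755 L.
(a) After draining 47% and refilling: 128 × 0.53 + 0 × 0.47 = 67.84 ppm.
(a) Deficit to target: 87 − 67.84 = 19.16 mg/L.
(a) Mass: 19.16 mg/L × 919,755 L = 17,620 g cyanuric acid.

(b) Volume: 1750 m³ = 1,750,000 L.
(b) Alkalinity to neutralize: (185 − 158) = 27 mg/L as CaCO₃ × 1,750,000 L = 47,250 g as CaCO₃.
(b) Equivalents of H⁺ required: 47,250 ÷ 50 g/eq = 945 eq = 945 mol HCl.
(b) Mass of HCl: 945 × 36.5 = 34,490 g.
(b) Mass of 27.3% solution: 34,490 / 0.273 = 126,300 g.
(b) Volume: 126,300 g ÷ 1.09 g/mL = 115,900 mL.

(a) 17.6 kg; (b) 116 L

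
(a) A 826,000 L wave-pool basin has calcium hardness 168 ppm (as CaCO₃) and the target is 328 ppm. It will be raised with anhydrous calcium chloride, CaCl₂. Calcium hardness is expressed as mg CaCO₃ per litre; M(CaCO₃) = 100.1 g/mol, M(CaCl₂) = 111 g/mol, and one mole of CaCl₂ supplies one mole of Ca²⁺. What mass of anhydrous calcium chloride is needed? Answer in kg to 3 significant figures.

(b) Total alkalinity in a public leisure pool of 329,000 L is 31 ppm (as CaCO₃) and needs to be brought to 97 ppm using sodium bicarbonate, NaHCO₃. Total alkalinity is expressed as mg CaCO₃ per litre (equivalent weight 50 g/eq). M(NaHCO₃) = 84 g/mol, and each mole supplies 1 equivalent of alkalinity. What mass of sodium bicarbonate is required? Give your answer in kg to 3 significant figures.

(a) Hardness to add: (328 − 168) = 160 mg/L as CaCO₃ × 826,000 L = 132,200 g as CaCO₃.
(a) Moles of Ca²⁺ (1 mol Ca²⁺ ≡ 1 mol CaCO₃): 132,200 / 100.1 g/mol = 1320 mol.
(a) Mass of CaCl₂: 1320 × 111 = 146,600 g.

(b) Alkalinity to add: (97 − 31) = 66 mg/L as CaCO₃ × 329,000 L = 21,710 g as CaCO₃.
(b) Equivalents: 21,710 g ÷ 50 g/eq = 434.3 eq.
(b) NaHCO₃ supplies 1 eq per mole → 434.3 mol.
(b) Mass: 434.3 mol × 84 g/mol = 36,480 g.

(a) 147 kg; (b) 36.5 kg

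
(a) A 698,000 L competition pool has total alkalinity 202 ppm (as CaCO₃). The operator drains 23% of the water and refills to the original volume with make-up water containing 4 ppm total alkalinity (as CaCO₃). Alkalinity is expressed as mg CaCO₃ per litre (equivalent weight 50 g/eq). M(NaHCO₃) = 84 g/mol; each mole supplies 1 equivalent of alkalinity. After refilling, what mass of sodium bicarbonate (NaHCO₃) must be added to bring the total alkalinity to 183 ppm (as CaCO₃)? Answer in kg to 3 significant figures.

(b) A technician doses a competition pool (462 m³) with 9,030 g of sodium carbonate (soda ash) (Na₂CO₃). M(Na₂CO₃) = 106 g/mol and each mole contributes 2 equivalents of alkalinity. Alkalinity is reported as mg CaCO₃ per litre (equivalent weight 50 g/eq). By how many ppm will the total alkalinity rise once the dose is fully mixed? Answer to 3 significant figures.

(a) After draining 23% and refilling: 202 × 0.77 + 4 × 0.23 = 156.46 ppm.
(a) Deficit to target: 183 − 156.46 = 26.54 mg/L.
(a) As CaCO₃: 26.54 mg/L × 698,000 L = 18,520 g; ÷ 50 g/eq ÷ 1 = 370.5 mol NaHCO₃.
(a) Mass: 370.5 × 84 = 31,120 g.

(b) Volume: 462 m³ = 462,000 L.
(b) Moles of Na₂CO₃: 9,030 g ÷ 106 g/mol = 85.19 mol → 170.4 eq of alkalinity.
(b) As CaCO₃: 170.4 eq × 50 g/eq = 8519 g.
(b) Rise: 8519 g / 462,000 L × 1000 = 18.44 mg/L.

(a) 31.1 kg; (b) 18.4 ppm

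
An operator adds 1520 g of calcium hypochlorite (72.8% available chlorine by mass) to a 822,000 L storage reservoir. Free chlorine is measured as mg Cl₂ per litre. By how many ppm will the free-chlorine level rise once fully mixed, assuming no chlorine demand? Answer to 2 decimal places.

1.35 ppm

Available chlorine delivered: 1520 g × 0.728 = 1107 g as Cl₂.
Concentration rise: 1107 g / 822,000 L = 1.346 mg/L = 1.35 ppm.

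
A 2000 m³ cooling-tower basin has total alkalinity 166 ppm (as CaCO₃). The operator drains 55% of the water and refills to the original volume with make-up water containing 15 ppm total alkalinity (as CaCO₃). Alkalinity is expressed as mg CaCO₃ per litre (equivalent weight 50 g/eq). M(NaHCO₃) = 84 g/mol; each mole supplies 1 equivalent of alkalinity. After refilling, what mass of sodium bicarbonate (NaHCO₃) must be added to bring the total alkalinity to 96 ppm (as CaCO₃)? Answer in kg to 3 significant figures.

43.8 kg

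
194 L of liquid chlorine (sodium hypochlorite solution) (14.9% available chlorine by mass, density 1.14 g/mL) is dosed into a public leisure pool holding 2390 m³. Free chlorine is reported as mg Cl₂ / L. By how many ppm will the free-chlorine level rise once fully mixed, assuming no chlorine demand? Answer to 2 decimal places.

13.79 ppm

Volume: 2390 m³ = 2,390,000 L.
Mass of solution: 194 L × 1000 mL/L × 1.14 g/mL = 221,200 g.
Available chlorine delivered: 221,200 g × 0.149 = 32,950 g as Cl₂.
Concentration rise: 32,950 g / 2,390,000 L = 13.79 mg/L = 13.79 ppm.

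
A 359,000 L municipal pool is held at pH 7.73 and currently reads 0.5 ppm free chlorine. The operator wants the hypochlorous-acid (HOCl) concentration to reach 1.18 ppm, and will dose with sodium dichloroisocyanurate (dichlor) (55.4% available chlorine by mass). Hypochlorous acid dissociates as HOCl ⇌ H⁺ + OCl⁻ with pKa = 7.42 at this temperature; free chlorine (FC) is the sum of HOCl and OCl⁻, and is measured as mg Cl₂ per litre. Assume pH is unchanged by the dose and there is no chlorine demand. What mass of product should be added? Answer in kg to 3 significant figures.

[OCl⁻]/[HOCl] = 10^(pH − pKa) = 10^(7.73 − 7.42) = 2.042; fraction as HOCl = 1/(1 + 2.042) = 0.3288.
Free chlorine required for 1.18 ppm HOCl: 1.18 / 0.3288 = 3.589 ppm.
FC to add: 3.589 − 0.5 = 3.089 mg/L as Cl₂.
Cl₂ equivalent: 3.089 mg/L × 359,000 L = 1109 g.
Product at 55.4% available Cl: 1109 / 0.554 = 2002 g.

2.00 kg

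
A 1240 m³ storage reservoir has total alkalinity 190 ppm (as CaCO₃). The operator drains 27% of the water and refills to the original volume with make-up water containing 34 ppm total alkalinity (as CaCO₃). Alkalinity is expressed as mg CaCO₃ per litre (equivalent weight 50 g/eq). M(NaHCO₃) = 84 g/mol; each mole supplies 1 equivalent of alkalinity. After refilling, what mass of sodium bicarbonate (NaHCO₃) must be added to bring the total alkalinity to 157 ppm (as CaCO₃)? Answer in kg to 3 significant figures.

Volume: 1240 m³ = 1,240,000 L.
After draining 27% and refilling: 190 × 0.73 + 34 × 0.27 = 147.88 ppm.
Deficit to target: 157 − 147.88 = 9.12 mg/L.
As CaCO₃: 9.12 mg/L × 1,240,000 L = 11,310 g; ÷ 50 g/eq ÷ 1 = 226.2 mol NaHCO₃.
Mass: 226.2 × 84 = 19,000 g.

19.0 kg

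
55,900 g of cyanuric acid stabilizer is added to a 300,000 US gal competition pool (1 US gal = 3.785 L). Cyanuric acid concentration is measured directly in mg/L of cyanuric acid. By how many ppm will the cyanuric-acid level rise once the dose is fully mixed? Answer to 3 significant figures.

49.2 ppm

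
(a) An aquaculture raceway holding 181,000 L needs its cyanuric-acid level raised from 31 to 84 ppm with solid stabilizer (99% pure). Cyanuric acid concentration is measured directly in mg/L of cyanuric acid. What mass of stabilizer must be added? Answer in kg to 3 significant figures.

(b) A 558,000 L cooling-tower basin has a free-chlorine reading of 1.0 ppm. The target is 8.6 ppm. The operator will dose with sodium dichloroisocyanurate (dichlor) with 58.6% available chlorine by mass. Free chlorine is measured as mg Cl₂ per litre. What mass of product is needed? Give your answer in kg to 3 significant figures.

(a) CYA to add: (84 − 31) = 53 mg/L × 181,000 L = 9593 g cyanuric acid.
(a) At 99% purity: 9593 / 0.99 = 9690 g product.

(b) Chlorine deficit: 8.6 − 1.0 = 7.6 ppm = 7.6 mg/L as Cl₂.
(b) Cl₂ equivalent needed: 7.6 mg/L × 558,000 L = 4,241,000 mg = 4241 g.
(b) Product at 58.6% available chlorine: 4241 / 0.586 = 7237 g.

(a) 9.69 kg; (b) 7.24 kg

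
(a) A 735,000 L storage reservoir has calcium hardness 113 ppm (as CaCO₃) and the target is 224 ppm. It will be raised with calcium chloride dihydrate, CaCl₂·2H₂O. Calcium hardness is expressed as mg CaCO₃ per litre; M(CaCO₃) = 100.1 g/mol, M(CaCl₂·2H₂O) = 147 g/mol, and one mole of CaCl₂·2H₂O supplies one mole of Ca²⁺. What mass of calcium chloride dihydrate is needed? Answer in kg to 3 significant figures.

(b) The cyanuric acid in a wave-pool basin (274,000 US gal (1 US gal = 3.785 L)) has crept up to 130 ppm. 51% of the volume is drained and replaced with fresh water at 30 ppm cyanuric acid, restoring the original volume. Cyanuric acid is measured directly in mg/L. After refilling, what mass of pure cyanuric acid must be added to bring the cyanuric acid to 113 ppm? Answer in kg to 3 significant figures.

(a) 120 kg; (b) 35.3 kg

(a) Hardness to add: (224 − 113) = 111 mg/L as CaCO₃ × 735,000 L = 81,580 g as CaCO₃.
(a) Moles of Ca²⁺ (1 mol Ca²⁺ ≡ 1 mol CaCO₃): 81,580 / 100.1 g/mol = 815 mol.
(a) Mass of CaCl₂·2H₂O: 815 × 147 = 119,800 g.

(b) Volume: 274,000 US gal × 3.785 L/gal = 1,037,090 L.
(b) After draining 51% and refilling: 130 × 0.49 + 30 × 0.51 = 79 ppm.
(b) Deficit to target: 113 − 79 = 34 mg/L.
(b) Mass: 34 mg/L × 1,037,090 L = 35,260 g cyanuric acid.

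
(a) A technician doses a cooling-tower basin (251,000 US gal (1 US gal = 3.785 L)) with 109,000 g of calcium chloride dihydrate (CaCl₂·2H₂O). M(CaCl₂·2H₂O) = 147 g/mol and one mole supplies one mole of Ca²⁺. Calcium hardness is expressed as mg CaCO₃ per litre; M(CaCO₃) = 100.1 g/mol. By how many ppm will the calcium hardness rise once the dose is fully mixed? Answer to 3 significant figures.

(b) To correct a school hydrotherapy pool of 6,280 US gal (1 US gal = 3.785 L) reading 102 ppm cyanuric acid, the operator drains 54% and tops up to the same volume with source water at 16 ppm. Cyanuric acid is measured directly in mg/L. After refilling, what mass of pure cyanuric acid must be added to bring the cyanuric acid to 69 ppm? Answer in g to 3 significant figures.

(a) Volume: 251,000 US gal × 3.785 L/gal = 950,035 L.
(a) Moles of Ca²⁺: 109,000 g ÷ 147 g/mol = 741.5 mol.
(a) As CaCO₃: 741.5 mol × 100.1 g/mol = 74,220 g.
(a) Rise: 74,220 g / 950,035 L × 1000 = 78.13 mg/L.

(b) Volume: 6,280 US gal × 3.785 L/gal = 23,770 L.
(b) After draining 54% and refilling: 102 × 0.46 + 16 × 0.54 = 55.56 ppm.
(b) Deficit to target: 69 − 55.56 = 13.44 mg/L.
(b) Mass: 13.44 mg/L × 23,770 L = 319.5 g cyanuric acid.

(a) 78.1 ppm; (b) 319 g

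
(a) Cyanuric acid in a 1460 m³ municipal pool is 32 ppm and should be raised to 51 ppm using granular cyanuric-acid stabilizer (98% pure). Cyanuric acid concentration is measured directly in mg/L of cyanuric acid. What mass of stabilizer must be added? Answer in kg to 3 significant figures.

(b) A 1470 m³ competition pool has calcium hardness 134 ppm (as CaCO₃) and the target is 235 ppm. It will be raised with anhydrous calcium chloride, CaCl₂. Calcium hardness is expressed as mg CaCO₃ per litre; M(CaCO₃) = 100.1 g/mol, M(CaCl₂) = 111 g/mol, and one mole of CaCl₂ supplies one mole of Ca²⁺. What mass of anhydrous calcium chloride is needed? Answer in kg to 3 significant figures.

(a) 28.3 kg; (b) 165 kg

(a) Volume: 1460 m³ = 1,460,000 L.
(a) CYA to add: (51 − 32) = 19 mg/L × 1,460,000 L = 27,740 g cyanuric acid.
(a) At 98% purity: 27,740 / 0.98 = 28,310 g product.

(b) Volume: 1470 m³ = 1,470,000 L.
(b) Hardness to add: (235 − 134) = 101 mg/L as CaCO₃ × 1,470,000 L = 148,500 g as CaCO₃.
(b) Moles of Ca²⁺ (1 mol Ca²⁺ ≡ 1 mol CaCO₃): 148,500 / 100.1 g/mol = 1483 mol.
(b) Mass of CaCl₂: 1483 × 111 = 164,600 g.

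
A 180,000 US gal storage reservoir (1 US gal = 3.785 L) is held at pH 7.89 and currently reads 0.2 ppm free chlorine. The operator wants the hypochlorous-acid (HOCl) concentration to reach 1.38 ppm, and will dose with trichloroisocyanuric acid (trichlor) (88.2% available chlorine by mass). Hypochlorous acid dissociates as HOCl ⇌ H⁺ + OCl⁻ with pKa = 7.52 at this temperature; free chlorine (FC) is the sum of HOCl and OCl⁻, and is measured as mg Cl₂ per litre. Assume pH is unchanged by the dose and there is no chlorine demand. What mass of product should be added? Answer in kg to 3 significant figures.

Volume: 180,000 US gal × 3.785 L/gal = 681,300 L.
[OCl⁻]/[HOCl] = 10^(pH − pKa) = 10^(7.89 − 7.52) = 2.344; fraction as HOCl = 1/(1 + 2.344) = 0.299.
Free chlorine required for 1.38 ppm HOCl: 1.38 / 0.299 = 4.615 ppm.
FC to add: 4.615 − 0.2 = 4.415 mg/L as Cl₂.
Cl₂ equivalent: 4.415 mg/L × 681,300 L = 3008 g.
Product at 88.2% available Cl: 3008 / 0.882 = 3410 g.

3.41 kg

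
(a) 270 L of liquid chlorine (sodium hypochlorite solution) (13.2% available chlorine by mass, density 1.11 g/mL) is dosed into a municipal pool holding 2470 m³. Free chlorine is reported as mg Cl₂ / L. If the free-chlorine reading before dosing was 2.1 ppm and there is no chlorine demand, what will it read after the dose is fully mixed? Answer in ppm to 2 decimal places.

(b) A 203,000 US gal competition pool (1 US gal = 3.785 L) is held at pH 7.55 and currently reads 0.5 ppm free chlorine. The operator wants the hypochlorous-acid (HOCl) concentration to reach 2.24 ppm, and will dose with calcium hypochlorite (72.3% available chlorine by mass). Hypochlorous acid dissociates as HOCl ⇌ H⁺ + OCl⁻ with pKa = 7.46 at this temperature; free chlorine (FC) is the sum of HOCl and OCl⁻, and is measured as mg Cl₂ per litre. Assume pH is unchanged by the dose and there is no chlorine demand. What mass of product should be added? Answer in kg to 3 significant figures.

(a) 18.12 ppm; (b) 4.78 kg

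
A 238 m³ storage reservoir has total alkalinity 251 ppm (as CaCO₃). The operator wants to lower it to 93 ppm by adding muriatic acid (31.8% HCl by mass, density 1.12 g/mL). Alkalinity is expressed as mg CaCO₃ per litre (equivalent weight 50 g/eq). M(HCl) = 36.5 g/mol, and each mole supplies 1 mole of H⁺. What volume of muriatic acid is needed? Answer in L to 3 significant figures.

77.1 L

Volume: 238 m³ = 238,000 L.
Alkalinity to neutralize: (251 − 93) = 158 mg/L as CaCO₃ × 238,000 L = 37,600 g as CaCO₃.
Equivalents of H⁺ required: 37,600 ÷ 50 g/eq = 752.1 eq = 752.1 mol HCl.
Mass of HCl: 752.1 × 36.5 = 27,450 g.
Mass of 31.8% solution: 27,450 / 0.318 = 86,320 g.
Volume: 86,320 g ÷ 1.12 g/mL = 77,070 mL.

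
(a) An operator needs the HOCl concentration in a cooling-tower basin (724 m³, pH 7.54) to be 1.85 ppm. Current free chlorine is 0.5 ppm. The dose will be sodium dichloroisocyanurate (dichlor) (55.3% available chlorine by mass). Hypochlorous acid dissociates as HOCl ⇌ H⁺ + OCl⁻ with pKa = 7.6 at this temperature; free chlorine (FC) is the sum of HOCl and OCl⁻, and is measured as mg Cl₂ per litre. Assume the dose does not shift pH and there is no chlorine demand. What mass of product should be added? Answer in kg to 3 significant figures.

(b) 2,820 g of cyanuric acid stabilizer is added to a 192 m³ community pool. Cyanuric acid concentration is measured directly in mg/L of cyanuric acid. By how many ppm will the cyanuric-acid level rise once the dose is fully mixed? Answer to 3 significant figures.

(a) Volume: 724 m³ = 724,000 L.
(a) [OCl⁻]/[HOCl] = 10^(pH − pKa) = 10^(7.54 − 7.6) = 0.871; fraction as HOCl = 1/(1 + 0.871) = 0.5345.
(a) Free chlorine required for 1.85 ppm HOCl: 1.85 / 0.5345 = 3.461 ppm.
(a) FC to add: 3.461 − 0.5 = 2.961 mg/L as Cl₂.
(a) Cl₂ equivalent: 2.961 mg/L × 724,000 L = 2144 g.
(a) Product at 55.3% available Cl: 2144 / 0.553 = 3877 g.

(b) Volume: 192 m³ = 192,000 L.
(b) Rise: 2,820 g / 192,000 L × 1000 = 14.69 mg/L.

(a) 3.88 kg; (b) 14.7 ppm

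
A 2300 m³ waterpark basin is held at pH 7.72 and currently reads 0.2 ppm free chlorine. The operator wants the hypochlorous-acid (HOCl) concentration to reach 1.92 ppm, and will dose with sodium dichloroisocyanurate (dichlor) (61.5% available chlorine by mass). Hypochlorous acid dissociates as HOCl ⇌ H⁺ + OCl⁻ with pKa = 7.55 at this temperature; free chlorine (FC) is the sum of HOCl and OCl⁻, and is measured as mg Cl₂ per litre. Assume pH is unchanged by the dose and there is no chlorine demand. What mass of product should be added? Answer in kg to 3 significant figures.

Volume: 2300 m³ = 2,300,000 L.
[OCl⁻]/[HOCl] = 10^(pH − pKa) = 10^(7.72 − 7.55) = 1.479; fraction as HOCl = 1/(1 + 1.479) = 0.4034.
Free chlorine required for 1.92 ppm HOCl: 1.92 / 0.4034 = 4.76 ppm.
FC to add: 4.76 − 0.2 = 4.56 mg/L as Cl₂.
Cl₂ equivalent: 4.56 mg/L × 2,300,000 L = 10,490 g.
Product at 61.5% available Cl: 10,490 / 0.615 = 17,050 g.

17.1 kg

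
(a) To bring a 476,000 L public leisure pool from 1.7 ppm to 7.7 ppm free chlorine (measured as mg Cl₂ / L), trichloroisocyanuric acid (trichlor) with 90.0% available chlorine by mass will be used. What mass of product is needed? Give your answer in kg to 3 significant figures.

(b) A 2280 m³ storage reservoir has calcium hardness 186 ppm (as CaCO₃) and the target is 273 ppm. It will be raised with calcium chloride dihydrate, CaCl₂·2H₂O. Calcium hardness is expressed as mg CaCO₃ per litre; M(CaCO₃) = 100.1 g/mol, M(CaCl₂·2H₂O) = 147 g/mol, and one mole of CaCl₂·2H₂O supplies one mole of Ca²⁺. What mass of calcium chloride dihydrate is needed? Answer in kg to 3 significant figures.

(a) Chlorine deficit: 7.7 − 1.7 = 6 ppm = 6 mg/L as Cl₂.
(a) Cl₂ equivalent needed: 6 mg/L × 476,000 L = 2,856,000 mg = 2856 g.
(a) Product at 90.0% available chlorine: 2856 / 0.9 = 3173 g.

(b) Volume: 2280 m³ = 2,280,000 L.
(b) Hardness to add: (273 − 186) = 87 mg/L as CaCO₃ × 2,280,000 L = 198,400 g as CaCO₃.
(b) Moles of Ca²⁺ (1 mol Ca²⁺ ≡ 1 mol CaCO₃): 198,400 / 100.1 g/mol = 1982 mol.
(b) Mass of CaCl₂·2H₂O: 1982 × 147 = 291,300 g.

(a) 3.17 kg; (b) 291 kg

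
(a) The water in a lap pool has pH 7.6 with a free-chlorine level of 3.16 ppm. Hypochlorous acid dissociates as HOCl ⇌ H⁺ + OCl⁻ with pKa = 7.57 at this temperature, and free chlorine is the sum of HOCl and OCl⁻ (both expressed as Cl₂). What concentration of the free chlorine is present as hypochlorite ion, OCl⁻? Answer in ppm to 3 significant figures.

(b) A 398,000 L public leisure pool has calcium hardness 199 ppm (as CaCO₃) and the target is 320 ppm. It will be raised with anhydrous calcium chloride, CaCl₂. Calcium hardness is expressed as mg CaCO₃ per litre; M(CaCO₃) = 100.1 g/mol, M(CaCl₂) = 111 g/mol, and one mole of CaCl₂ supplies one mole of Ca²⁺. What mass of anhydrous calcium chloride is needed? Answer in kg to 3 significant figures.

(a) 1.63 ppm; (b) 53.4 kg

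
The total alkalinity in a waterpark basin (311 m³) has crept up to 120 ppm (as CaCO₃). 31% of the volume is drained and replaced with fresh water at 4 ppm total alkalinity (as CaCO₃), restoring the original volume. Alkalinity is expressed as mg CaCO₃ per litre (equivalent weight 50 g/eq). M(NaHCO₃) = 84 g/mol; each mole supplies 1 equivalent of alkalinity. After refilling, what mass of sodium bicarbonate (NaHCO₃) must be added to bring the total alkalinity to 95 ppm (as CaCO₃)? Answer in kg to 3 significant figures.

5.73 kg

Volume: 311 m³ = 311,000 L.
After draining 31% and refilling: 120 × 0.69 + 4 × 0.31 = 84.04 ppm.
Deficit to target: 95 − 84.04 = 10.96 mg/L.
As CaCO₃: 10.96 mg/L × 311,000 L = 3409 g; ÷ 50 g/eq ÷ 1 = 68.17 mol NaHCO₃.
Mass: 68.17 × 84 = 5726 g.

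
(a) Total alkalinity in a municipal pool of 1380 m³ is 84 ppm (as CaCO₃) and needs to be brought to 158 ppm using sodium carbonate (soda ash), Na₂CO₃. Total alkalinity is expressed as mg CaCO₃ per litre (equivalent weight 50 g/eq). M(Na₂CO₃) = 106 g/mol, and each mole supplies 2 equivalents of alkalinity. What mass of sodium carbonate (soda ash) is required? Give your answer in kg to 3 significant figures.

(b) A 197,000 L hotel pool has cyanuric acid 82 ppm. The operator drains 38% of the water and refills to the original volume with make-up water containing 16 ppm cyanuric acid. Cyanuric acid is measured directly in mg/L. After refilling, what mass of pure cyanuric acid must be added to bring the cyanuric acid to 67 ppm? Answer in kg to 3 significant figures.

(a) 108 kg; (b) 1.99 kg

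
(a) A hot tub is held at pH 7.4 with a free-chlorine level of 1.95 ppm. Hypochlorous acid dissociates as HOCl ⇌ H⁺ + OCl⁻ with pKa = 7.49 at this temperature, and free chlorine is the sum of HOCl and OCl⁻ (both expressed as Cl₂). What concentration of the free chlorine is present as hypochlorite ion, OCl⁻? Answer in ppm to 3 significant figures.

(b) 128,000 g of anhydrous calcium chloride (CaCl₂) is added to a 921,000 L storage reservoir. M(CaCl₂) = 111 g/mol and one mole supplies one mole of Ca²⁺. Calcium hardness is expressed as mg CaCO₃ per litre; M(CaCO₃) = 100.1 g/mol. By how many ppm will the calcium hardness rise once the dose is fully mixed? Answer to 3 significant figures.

(a) [OCl⁻]/[HOCl] = 10^(pH − pKa) = 10^(7.4 − 7.49) = 10^-0.09 = 0.8128.
(a) Fraction as HOCl = 1 / (1 + 0.8128) = 0.5516.
(a) OCl⁻ = (1 − 0.5516) × 1.95 ppm = 0.8743 ppm.

(b) Moles of Ca²⁺: 128,000 g ÷ 111 g/mol = 1153 mol.
(b) As CaCO₃: 1153 mol × 100.1 g/mol = 115,400 g.
(b) Rise: 115,400 g / 921,000 L × 1000 = 125.3 mg/L.

(a) 0.874 ppm; (b) 125 ppm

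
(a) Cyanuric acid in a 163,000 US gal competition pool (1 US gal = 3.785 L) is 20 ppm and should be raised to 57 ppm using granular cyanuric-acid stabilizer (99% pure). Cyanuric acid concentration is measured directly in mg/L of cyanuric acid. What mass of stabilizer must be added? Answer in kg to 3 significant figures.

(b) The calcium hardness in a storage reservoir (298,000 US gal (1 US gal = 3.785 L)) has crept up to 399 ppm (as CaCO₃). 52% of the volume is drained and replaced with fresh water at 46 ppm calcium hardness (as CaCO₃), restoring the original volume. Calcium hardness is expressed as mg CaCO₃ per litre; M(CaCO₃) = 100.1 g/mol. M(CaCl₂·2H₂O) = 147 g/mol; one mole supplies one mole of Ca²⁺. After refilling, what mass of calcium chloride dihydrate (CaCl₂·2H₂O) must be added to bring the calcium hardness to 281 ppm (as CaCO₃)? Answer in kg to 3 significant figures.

(a) 23.1 kg; (b) 109 kg

(a) Volume: 163,000 US gal × 3.785 L/gal = 616,955 L.
(a) CYA to add: (57 − 20) = 37 mg/L × 616,955 L = 22,830 g cyanuric acid.
(a) At 99% purity: 22,830 / 0.99 = 23,060 g product.

(b) Volume: 298,000 US gal × 3.785 L/gal = 1,127,930 L.
(b) After draining 52% and refilling: 399 × 0.48 + 46 × 0.52 = 215.44 ppm.
(b) Deficit to target: 281 − 215.44 = 65.56 mg/L.
(b) As CaCO₃: 65.56 mg/L × 1,127,930 L = 73,950 g; ÷ 100.1 = 738.7 mol Ca²⁺.
(b) Mass: 738.7 × 147 = 108,600 g.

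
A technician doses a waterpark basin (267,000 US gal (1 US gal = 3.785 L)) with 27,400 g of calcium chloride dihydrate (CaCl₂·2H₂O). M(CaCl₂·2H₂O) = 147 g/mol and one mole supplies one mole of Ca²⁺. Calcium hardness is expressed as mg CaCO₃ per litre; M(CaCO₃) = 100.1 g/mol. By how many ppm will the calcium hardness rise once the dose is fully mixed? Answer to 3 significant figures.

18.5 ppm

Volume: 267,000 US gal × 3.785 L/gal = 1,010,595 L.
Moles of Ca²⁺: 27,400 g ÷ 147 g/mol = 186.4 mol.
As CaCO₃: 186.4 mol × 100.1 g/mol = 18,660 g.
Rise: 18,660 g / 1,010,595 L × 1000 = 18.46 mg/L.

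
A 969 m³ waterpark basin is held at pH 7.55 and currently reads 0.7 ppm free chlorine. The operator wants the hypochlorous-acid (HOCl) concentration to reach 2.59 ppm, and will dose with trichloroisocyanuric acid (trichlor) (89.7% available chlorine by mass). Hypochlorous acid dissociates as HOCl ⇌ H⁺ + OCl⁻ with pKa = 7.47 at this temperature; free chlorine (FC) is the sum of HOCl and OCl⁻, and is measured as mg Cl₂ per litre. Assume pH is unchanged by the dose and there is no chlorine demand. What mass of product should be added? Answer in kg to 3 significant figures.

5.41 kg

Volume: 969 m³ = 969,000 L.
[OCl⁻]/[HOCl] = 10^(pH − pKa) = 10^(7.55 − 7.47) = 1.202; fraction as HOCl = 1/(1 + 1.202) = 0.4541.
Free chlorine required for 2.59 ppm HOCl: 2.59 / 0.4541 = 5.704 ppm.
FC to add: 5.704 − 0.7 = 5.004 mg/L as Cl₂.
Cl₂ equivalent: 5.004 mg/L × 969,000 L = 4849 g.
Product at 89.7% available Cl: 4849 / 0.897 = 5406 g.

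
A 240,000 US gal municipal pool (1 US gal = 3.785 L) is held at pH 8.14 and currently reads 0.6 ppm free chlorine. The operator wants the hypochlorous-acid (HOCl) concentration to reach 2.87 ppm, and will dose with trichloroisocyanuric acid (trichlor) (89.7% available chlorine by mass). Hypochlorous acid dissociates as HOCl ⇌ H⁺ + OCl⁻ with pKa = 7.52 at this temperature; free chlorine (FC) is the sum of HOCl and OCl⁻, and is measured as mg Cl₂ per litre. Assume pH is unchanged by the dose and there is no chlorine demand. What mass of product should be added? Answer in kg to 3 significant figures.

14.4 kg

Volume: 240,000 US gal × 3.785 L/gal = 908,400 L.
[OCl⁻]/[HOCl] = 10^(pH − pKa) = 10^(8.14 − 7.52) = 4.169; fraction as HOCl = 1/(1 + 4.169) = 0.1935.
Free chlorine required for 2.87 ppm HOCl: 2.87 / 0.1935 = 14.83 ppm.
FC to add: 14.83 − 0.6 = 14.23 mg/L as Cl₂.
Cl₂ equivalent: 14.23 mg/L × 908,400 L = 12,930 g.
Product at 89.7% available Cl: 12,930 / 0.897 = 14,420 g.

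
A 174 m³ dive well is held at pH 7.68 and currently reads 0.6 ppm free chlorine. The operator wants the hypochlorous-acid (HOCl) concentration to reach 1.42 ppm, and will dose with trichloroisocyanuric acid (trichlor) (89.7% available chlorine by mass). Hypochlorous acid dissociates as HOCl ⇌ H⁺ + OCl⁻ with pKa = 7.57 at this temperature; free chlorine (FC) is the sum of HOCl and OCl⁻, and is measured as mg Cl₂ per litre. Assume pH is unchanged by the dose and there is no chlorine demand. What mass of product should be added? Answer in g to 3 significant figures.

514 g

Volume: 174 m³ = 174,000 L.
[OCl⁻]/[HOCl] = 10^(pH − pKa) = 10^(7.68 − 7.57) = 1.288; fraction as HOCl = 1/(1 + 1.288) = 0.437.
Free chlorine required for 1.42 ppm HOCl: 1.42 / 0.437 = 3.249 ppm.
FC to add: 3.249 − 0.6 = 2.649 mg/L as Cl₂.
Cl₂ equivalent: 2.649 mg/L × 174,000 L = 461 g.
Product at 89.7% available Cl: 461 / 0.897 = 513.9 g.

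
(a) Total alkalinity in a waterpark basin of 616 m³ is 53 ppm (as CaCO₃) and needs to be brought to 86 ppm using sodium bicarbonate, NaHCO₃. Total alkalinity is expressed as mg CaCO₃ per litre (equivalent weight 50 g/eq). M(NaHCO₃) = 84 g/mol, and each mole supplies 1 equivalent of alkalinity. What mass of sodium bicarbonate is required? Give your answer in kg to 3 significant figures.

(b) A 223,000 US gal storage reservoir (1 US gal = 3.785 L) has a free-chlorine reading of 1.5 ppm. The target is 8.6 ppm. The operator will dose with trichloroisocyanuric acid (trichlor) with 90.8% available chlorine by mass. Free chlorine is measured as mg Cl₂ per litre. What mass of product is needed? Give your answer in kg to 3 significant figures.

(a) 34.2 kg; (b) 6.60 kg

(a) Volume: 616 m³ = 616,000 L.
(a) Alkalinity to add: (86 − 53) = 33 mg/L as CaCO₃ × 616,000 L = 20,330 g as CaCO₃.
(a) Equivalents: 20,330 g ÷ 50 g/eq = 406.6 eq.
(a) NaHCO₃ supplies 1 eq per mole → 406.6 mol.
(a) Mass: 406.6 mol × 84 g/mol = 34,150 g.

(b) Volume: 223,000 US gal × 3.785 L/gal = 844,055 L.
(b) Chlorine deficit: 8.6 − 1.5 = 7.1 ppm = 7.1 mg/L as Cl₂.
(b) Cl₂ equivalent needed: 7.1 mg/L × 844,055 L = 5,993,000 mg = 5993 g.
(b) Product at 90.8% available chlorine: 5993 / 0.908 = 6600 g.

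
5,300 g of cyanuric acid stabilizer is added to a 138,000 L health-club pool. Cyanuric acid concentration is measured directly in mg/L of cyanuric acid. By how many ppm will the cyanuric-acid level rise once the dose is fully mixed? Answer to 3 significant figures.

Rise: 5,300 g / 138,000 L × 1000 = 38.41 mg/L.

38.4 ppm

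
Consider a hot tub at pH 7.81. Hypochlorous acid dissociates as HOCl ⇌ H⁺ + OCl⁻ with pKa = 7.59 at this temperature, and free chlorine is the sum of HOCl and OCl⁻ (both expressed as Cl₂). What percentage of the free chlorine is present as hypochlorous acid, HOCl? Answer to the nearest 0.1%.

37.6%

[OCl⁻]/[HOCl] = 10^(pH − pKa) = 10^(7.81 − 7.59) = 10^0.22 = 1.66.
Fraction as HOCl = 1 / (1 + 1.66) = 0.376.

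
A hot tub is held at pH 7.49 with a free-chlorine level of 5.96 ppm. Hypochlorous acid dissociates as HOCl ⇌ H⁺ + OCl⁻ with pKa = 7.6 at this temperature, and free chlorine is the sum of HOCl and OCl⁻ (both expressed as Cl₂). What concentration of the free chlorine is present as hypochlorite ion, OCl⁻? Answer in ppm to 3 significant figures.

[OCl⁻]/[HOCl] = 10^(pH − pKa) = 10^(7.49 − 7.6) = 10^-0.11 = 0.7762.
Fraction as HOCl = 1 / (1 + 0.7762) = 0.563.
OCl⁻ = (1 − 0.563) × 5.96 ppm = 2.605 ppm.

2.60 ppm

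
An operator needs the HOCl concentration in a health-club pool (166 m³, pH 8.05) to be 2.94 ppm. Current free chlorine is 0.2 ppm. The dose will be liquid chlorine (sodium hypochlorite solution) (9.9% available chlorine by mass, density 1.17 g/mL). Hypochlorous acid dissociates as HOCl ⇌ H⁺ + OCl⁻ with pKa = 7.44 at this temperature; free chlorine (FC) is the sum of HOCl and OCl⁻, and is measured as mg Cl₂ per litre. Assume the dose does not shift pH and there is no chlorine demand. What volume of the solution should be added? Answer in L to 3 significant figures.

21.1 L

Volume: 166 m³ = 166,000 L.
[OCl⁻]/[HOCl] = 10^(pH − pKa) = 10^(8.05 − 7.44) = 4.074; fraction as HOCl = 1/(1 + 4.074) = 0.1971.
Free chlorine required for 2.94 ppm HOCl: 2.94 / 0.1971 = 14.92 ppm.
FC to add: 14.92 − 0.2 = 14.72 mg/L as Cl₂.
Cl₂ equivalent: 14.72 mg/L × 166,000 L = 2443 g.
Product at 9.9% available Cl: 2443 / 0.099 = 24,680 g.
Volume: 24,680 g ÷ 1.17 g/mL = 21,090 mL.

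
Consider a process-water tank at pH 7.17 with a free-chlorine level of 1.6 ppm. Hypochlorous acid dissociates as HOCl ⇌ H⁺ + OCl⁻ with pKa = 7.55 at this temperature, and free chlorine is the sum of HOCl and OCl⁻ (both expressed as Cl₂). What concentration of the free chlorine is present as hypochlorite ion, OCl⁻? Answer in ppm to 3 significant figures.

[OCl⁻]/[HOCl] = 10^(pH − pKa) = 10^(7.17 − 7.55) = 10^-0.38 = 0.4169.
Fraction as HOCl = 1 / (1 + 0.4169) = 0.7058.
OCl⁻ = (1 − 0.7058) × 1.6 ppm = 0.4707 ppm.

0.471 ppm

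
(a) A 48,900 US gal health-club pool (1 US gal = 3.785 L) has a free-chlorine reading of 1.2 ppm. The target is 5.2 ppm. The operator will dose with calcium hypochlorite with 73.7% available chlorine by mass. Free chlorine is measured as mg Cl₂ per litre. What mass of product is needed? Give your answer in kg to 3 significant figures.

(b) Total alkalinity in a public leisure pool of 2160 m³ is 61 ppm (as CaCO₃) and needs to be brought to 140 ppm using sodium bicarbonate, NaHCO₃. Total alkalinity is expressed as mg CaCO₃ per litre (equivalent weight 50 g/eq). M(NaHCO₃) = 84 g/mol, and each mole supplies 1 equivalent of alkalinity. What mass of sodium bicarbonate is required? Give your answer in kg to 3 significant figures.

(a) Volume: 48,900 US gal × 3.785 L/gal = 185,086 L.
(a) Chlorine deficit: 5.2 − 1.2 = 4 ppm = 4 mg/L as Cl₂.
(a) Cl₂ equivalent needed: 4 mg/L × 185,086 L = 740,300 mg = 740.3 g.
(a) Product at 73.7% available chlorine: 740.3 / 0.737 = 1005 g.

(b) Volume: 2160 m³ = 2,160,000 L.
(b) Alkalinity to add: (140 − 61) = 79 mg/L as CaCO₃ × 2,160,000 L = 170,600 g as CaCO₃.
(b) Equivalents: 170,600 g ÷ 50 g/eq = 3413 eq.
(b) NaHCO₃ supplies 1 eq per mole → 3413 mol.
(b) Mass: 3413 mol × 84 g/mol = 286,700 g.

(a) 1.00 kg; (b) 287 kg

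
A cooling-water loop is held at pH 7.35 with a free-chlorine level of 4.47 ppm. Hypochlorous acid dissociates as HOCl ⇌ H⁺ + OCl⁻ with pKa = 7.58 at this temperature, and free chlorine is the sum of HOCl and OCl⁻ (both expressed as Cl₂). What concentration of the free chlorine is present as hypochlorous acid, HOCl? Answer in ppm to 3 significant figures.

2.81 ppm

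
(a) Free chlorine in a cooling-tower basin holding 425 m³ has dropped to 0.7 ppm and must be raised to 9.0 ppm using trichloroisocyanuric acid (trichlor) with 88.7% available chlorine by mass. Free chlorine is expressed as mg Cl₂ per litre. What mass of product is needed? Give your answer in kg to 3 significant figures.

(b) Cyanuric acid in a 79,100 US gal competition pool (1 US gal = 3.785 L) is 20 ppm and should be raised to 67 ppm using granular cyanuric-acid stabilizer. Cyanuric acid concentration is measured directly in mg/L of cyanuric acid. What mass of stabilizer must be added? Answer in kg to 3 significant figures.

(a) 3.98 kg; (b) 14.1 kg

(a) Volume: 425 m³ = 425,000 L.
(a) Chlorine deficit: 9.0 − 0.7 = 8.3 ppm = 8.3 mg/L as Cl₂.
(a) Cl₂ equivalent needed: 8.3 mg/L × 425,000 L = 3,528,000 mg = 3528 g.
(a) Product at 88.7% available chlorine: 3528 / 0.887 = 3977 g.

(b) Volume: 79,100 US gal × 3.785 L/gal = 299,394 L.
(b) CYA to add: (67 − 20) = 47 mg/L × 299,394 L = 14,070 g cyanuric acid.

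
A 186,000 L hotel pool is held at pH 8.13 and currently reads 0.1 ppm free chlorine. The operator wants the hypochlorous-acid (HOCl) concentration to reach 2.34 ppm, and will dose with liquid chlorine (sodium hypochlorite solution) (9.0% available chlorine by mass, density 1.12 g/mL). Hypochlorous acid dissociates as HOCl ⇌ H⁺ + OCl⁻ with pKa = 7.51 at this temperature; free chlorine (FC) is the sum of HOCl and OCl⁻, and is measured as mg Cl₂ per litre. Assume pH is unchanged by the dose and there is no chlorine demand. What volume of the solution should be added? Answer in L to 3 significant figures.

[OCl⁻]/[HOCl] = 10^(pH − pKa) = 10^(8.13 − 7.51) = 4.169; fraction as HOCl = 1/(1 + 4.169) = 0.1935.
Free chlorine required for 2.34 ppm HOCl: 2.34 / 0.1935 = 12.09 ppm.
FC to add: 12.09 − 0.1 = 11.99 mg/L as Cl₂.
Cl₂ equivalent: 11.99 mg/L × 186,000 L = 2231 g.
Product at 9.0% available Cl: 2231 / 0.09 = 24,790 g.
Volume: 24,790 g ÷ 1.12 g/mL = 22,130 mL.

22.1 L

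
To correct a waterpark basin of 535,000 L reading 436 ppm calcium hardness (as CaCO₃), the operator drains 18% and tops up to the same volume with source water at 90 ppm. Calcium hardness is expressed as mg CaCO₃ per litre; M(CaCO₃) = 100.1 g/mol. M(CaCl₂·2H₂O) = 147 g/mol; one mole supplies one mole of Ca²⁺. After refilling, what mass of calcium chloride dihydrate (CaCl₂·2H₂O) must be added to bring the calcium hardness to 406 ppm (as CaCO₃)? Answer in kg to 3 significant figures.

After draining 18% and refilling: 436 × 0.82 + 90 × 0.18 = 373.72 ppm.
Deficit to target: 406 − 373.72 = 32.28 mg/L.
As CaCO₃: 32.28 mg/L × 535,000 L = 17,270 g; ÷ 100.1 = 172.5 mol Ca²⁺.
Mass: 172.5 × 147 = 25,360 g.

25.4 kg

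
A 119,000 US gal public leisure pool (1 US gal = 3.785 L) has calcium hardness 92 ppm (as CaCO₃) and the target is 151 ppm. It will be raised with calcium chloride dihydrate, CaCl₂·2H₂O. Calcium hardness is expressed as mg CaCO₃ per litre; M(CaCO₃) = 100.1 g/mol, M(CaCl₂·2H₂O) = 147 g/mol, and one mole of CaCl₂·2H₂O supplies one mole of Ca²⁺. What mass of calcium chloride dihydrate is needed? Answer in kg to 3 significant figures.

39.0 kg

Volume: 119,000 US gal × 3.785 L/gal = 450,415 L.
Hardness to add: (151 − 92) = 59 mg/L as CaCO₃ × 450,415 L = 26,570 g as CaCO₃.
Moles of Ca²⁺ (1 mol Ca²⁺ ≡ 1 mol CaCO₃): 26,570 / 100.1 g/mol = 265.5 mol.
Mass of CaCl₂·2H₂O: 265.5 × 147 = 39,030 g.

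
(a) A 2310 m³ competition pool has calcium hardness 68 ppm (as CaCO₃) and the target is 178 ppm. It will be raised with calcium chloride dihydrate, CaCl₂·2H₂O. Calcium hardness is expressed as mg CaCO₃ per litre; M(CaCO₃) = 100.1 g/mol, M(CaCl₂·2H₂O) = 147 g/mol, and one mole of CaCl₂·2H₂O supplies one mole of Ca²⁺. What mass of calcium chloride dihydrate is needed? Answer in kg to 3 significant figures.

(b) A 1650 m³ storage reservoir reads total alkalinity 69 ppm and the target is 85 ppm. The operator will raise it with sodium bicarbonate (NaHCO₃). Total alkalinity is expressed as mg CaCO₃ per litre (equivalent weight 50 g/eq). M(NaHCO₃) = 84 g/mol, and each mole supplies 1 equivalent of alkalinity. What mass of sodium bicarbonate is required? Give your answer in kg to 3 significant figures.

(a) Volume: 2310 m³ = 2,310,000 L.
(a) Hardness to add: (178 − 68) = 110 mg/L as CaCO₃ × 2,310,000 L = 254,100 g as CaCO₃.
(a) Moles of Ca²⁺ (1 mol Ca²⁺ ≡ 1 mol CaCO₃): 254,100 / 100.1 g/mol = 2538 mol.
(a) Mass of CaCl₂·2H₂O: 2538 × 147 = 373,200 g.

(b) Volume: 1650 m³ = 1,650,000 L.
(b) Alkalinity to add: (85 − 69) = 16 mg/L as CaCO₃ × 1,650,000 L = 26,400 g as CaCO₃.
(b) Equivalents: 26,400 g ÷ 50 g/eq = 528 eq.
(b) NaHCO₃ supplies 1 eq per mole → 528 mol.
(b) Mass: 528 mol × 84 g/mol = 44,350 g.

(a) 373 kg; (b) 44.4 kg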